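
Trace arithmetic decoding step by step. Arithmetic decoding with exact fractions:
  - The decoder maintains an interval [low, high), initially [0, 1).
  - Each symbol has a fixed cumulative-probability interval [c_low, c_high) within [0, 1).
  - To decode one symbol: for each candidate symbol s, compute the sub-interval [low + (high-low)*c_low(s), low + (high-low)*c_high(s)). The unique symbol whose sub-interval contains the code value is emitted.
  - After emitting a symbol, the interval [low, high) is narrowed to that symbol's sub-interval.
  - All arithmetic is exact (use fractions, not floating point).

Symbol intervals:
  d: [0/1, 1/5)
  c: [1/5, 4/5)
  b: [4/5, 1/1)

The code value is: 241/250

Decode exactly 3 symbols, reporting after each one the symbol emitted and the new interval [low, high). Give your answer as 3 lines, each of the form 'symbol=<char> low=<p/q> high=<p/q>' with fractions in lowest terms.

Step 1: interval [0/1, 1/1), width = 1/1 - 0/1 = 1/1
  'd': [0/1 + 1/1*0/1, 0/1 + 1/1*1/5) = [0/1, 1/5)
  'c': [0/1 + 1/1*1/5, 0/1 + 1/1*4/5) = [1/5, 4/5)
  'b': [0/1 + 1/1*4/5, 0/1 + 1/1*1/1) = [4/5, 1/1) <- contains code 241/250
  emit 'b', narrow to [4/5, 1/1)
Step 2: interval [4/5, 1/1), width = 1/1 - 4/5 = 1/5
  'd': [4/5 + 1/5*0/1, 4/5 + 1/5*1/5) = [4/5, 21/25)
  'c': [4/5 + 1/5*1/5, 4/5 + 1/5*4/5) = [21/25, 24/25)
  'b': [4/5 + 1/5*4/5, 4/5 + 1/5*1/1) = [24/25, 1/1) <- contains code 241/250
  emit 'b', narrow to [24/25, 1/1)
Step 3: interval [24/25, 1/1), width = 1/1 - 24/25 = 1/25
  'd': [24/25 + 1/25*0/1, 24/25 + 1/25*1/5) = [24/25, 121/125) <- contains code 241/250
  'c': [24/25 + 1/25*1/5, 24/25 + 1/25*4/5) = [121/125, 124/125)
  'b': [24/25 + 1/25*4/5, 24/25 + 1/25*1/1) = [124/125, 1/1)
  emit 'd', narrow to [24/25, 121/125)

Answer: symbol=b low=4/5 high=1/1
symbol=b low=24/25 high=1/1
symbol=d low=24/25 high=121/125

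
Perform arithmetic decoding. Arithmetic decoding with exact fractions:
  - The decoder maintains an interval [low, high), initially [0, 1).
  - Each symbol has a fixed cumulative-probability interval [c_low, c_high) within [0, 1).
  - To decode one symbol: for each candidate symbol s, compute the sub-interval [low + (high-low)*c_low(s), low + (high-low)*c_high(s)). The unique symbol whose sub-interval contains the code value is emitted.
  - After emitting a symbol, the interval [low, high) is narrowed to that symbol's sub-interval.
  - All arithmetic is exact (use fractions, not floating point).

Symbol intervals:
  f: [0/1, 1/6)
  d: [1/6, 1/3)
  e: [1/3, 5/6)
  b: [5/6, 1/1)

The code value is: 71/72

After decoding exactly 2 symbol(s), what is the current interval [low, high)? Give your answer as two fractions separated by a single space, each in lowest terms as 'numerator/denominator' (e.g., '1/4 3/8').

Answer: 35/36 1/1

Derivation:
Step 1: interval [0/1, 1/1), width = 1/1 - 0/1 = 1/1
  'f': [0/1 + 1/1*0/1, 0/1 + 1/1*1/6) = [0/1, 1/6)
  'd': [0/1 + 1/1*1/6, 0/1 + 1/1*1/3) = [1/6, 1/3)
  'e': [0/1 + 1/1*1/3, 0/1 + 1/1*5/6) = [1/3, 5/6)
  'b': [0/1 + 1/1*5/6, 0/1 + 1/1*1/1) = [5/6, 1/1) <- contains code 71/72
  emit 'b', narrow to [5/6, 1/1)
Step 2: interval [5/6, 1/1), width = 1/1 - 5/6 = 1/6
  'f': [5/6 + 1/6*0/1, 5/6 + 1/6*1/6) = [5/6, 31/36)
  'd': [5/6 + 1/6*1/6, 5/6 + 1/6*1/3) = [31/36, 8/9)
  'e': [5/6 + 1/6*1/3, 5/6 + 1/6*5/6) = [8/9, 35/36)
  'b': [5/6 + 1/6*5/6, 5/6 + 1/6*1/1) = [35/36, 1/1) <- contains code 71/72
  emit 'b', narrow to [35/36, 1/1)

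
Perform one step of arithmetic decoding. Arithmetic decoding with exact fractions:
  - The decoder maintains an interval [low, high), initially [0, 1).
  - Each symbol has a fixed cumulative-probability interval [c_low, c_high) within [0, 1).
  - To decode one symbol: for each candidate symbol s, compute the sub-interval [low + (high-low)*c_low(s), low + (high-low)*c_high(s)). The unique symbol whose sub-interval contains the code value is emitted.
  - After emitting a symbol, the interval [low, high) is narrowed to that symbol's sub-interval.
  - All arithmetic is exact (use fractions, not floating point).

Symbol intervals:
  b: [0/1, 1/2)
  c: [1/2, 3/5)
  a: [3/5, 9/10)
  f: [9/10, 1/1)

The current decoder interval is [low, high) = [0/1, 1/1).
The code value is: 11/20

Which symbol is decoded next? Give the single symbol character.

Answer: c

Derivation:
Interval width = high − low = 1/1 − 0/1 = 1/1
Scaled code = (code − low) / width = (11/20 − 0/1) / 1/1 = 11/20
  b: [0/1, 1/2) 
  c: [1/2, 3/5) ← scaled code falls here ✓
  a: [3/5, 9/10) 
  f: [9/10, 1/1) 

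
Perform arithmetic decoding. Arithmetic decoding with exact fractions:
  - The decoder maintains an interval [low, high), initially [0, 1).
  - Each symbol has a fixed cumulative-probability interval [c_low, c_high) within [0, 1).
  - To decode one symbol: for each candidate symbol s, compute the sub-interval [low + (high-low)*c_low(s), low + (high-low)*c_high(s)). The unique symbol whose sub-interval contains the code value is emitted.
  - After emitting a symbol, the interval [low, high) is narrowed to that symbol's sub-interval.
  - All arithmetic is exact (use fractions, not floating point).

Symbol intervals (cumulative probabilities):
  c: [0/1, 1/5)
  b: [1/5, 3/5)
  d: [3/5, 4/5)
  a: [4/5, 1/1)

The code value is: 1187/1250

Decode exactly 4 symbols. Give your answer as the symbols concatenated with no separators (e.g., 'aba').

Answer: addd

Derivation:
Step 1: interval [0/1, 1/1), width = 1/1 - 0/1 = 1/1
  'c': [0/1 + 1/1*0/1, 0/1 + 1/1*1/5) = [0/1, 1/5)
  'b': [0/1 + 1/1*1/5, 0/1 + 1/1*3/5) = [1/5, 3/5)
  'd': [0/1 + 1/1*3/5, 0/1 + 1/1*4/5) = [3/5, 4/5)
  'a': [0/1 + 1/1*4/5, 0/1 + 1/1*1/1) = [4/5, 1/1) <- contains code 1187/1250
  emit 'a', narrow to [4/5, 1/1)
Step 2: interval [4/5, 1/1), width = 1/1 - 4/5 = 1/5
  'c': [4/5 + 1/5*0/1, 4/5 + 1/5*1/5) = [4/5, 21/25)
  'b': [4/5 + 1/5*1/5, 4/5 + 1/5*3/5) = [21/25, 23/25)
  'd': [4/5 + 1/5*3/5, 4/5 + 1/5*4/5) = [23/25, 24/25) <- contains code 1187/1250
  'a': [4/5 + 1/5*4/5, 4/5 + 1/5*1/1) = [24/25, 1/1)
  emit 'd', narrow to [23/25, 24/25)
Step 3: interval [23/25, 24/25), width = 24/25 - 23/25 = 1/25
  'c': [23/25 + 1/25*0/1, 23/25 + 1/25*1/5) = [23/25, 116/125)
  'b': [23/25 + 1/25*1/5, 23/25 + 1/25*3/5) = [116/125, 118/125)
  'd': [23/25 + 1/25*3/5, 23/25 + 1/25*4/5) = [118/125, 119/125) <- contains code 1187/1250
  'a': [23/25 + 1/25*4/5, 23/25 + 1/25*1/1) = [119/125, 24/25)
  emit 'd', narrow to [118/125, 119/125)
Step 4: interval [118/125, 119/125), width = 119/125 - 118/125 = 1/125
  'c': [118/125 + 1/125*0/1, 118/125 + 1/125*1/5) = [118/125, 591/625)
  'b': [118/125 + 1/125*1/5, 118/125 + 1/125*3/5) = [591/625, 593/625)
  'd': [118/125 + 1/125*3/5, 118/125 + 1/125*4/5) = [593/625, 594/625) <- contains code 1187/1250
  'a': [118/125 + 1/125*4/5, 118/125 + 1/125*1/1) = [594/625, 119/125)
  emit 'd', narrow to [593/625, 594/625)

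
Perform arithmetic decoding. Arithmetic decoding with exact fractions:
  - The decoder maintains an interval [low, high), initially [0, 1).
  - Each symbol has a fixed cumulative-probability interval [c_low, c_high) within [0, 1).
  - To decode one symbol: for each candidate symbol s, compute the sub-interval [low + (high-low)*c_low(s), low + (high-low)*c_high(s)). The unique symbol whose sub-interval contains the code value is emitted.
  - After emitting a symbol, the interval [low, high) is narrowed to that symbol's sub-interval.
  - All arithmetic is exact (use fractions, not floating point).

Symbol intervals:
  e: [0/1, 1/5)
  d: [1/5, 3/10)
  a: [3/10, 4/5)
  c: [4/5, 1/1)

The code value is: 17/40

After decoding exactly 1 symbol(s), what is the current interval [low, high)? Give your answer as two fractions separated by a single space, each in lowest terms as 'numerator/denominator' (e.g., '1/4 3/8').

Step 1: interval [0/1, 1/1), width = 1/1 - 0/1 = 1/1
  'e': [0/1 + 1/1*0/1, 0/1 + 1/1*1/5) = [0/1, 1/5)
  'd': [0/1 + 1/1*1/5, 0/1 + 1/1*3/10) = [1/5, 3/10)
  'a': [0/1 + 1/1*3/10, 0/1 + 1/1*4/5) = [3/10, 4/5) <- contains code 17/40
  'c': [0/1 + 1/1*4/5, 0/1 + 1/1*1/1) = [4/5, 1/1)
  emit 'a', narrow to [3/10, 4/5)

Answer: 3/10 4/5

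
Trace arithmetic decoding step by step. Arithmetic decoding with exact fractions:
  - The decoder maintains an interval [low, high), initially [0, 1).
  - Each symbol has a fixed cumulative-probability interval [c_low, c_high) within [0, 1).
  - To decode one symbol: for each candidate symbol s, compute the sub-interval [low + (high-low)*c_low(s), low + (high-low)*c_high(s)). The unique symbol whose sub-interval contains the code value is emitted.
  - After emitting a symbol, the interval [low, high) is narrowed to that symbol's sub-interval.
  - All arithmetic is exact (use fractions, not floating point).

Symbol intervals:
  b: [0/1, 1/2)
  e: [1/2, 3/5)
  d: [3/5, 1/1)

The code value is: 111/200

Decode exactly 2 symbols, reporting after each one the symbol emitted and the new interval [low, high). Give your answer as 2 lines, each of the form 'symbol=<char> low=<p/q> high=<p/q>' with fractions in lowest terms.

Answer: symbol=e low=1/2 high=3/5
symbol=e low=11/20 high=14/25

Derivation:
Step 1: interval [0/1, 1/1), width = 1/1 - 0/1 = 1/1
  'b': [0/1 + 1/1*0/1, 0/1 + 1/1*1/2) = [0/1, 1/2)
  'e': [0/1 + 1/1*1/2, 0/1 + 1/1*3/5) = [1/2, 3/5) <- contains code 111/200
  'd': [0/1 + 1/1*3/5, 0/1 + 1/1*1/1) = [3/5, 1/1)
  emit 'e', narrow to [1/2, 3/5)
Step 2: interval [1/2, 3/5), width = 3/5 - 1/2 = 1/10
  'b': [1/2 + 1/10*0/1, 1/2 + 1/10*1/2) = [1/2, 11/20)
  'e': [1/2 + 1/10*1/2, 1/2 + 1/10*3/5) = [11/20, 14/25) <- contains code 111/200
  'd': [1/2 + 1/10*3/5, 1/2 + 1/10*1/1) = [14/25, 3/5)
  emit 'e', narrow to [11/20, 14/25)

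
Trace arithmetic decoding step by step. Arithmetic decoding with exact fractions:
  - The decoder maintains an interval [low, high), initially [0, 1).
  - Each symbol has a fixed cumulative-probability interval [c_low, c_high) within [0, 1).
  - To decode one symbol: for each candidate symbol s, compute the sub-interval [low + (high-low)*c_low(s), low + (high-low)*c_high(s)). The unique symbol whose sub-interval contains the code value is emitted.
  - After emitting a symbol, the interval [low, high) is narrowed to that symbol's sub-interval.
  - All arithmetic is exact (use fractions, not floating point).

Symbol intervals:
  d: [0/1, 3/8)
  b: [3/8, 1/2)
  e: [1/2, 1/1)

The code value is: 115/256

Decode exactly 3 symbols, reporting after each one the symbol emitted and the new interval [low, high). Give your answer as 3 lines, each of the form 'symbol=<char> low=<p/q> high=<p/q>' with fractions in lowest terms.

Answer: symbol=b low=3/8 high=1/2
symbol=e low=7/16 high=1/2
symbol=d low=7/16 high=59/128

Derivation:
Step 1: interval [0/1, 1/1), width = 1/1 - 0/1 = 1/1
  'd': [0/1 + 1/1*0/1, 0/1 + 1/1*3/8) = [0/1, 3/8)
  'b': [0/1 + 1/1*3/8, 0/1 + 1/1*1/2) = [3/8, 1/2) <- contains code 115/256
  'e': [0/1 + 1/1*1/2, 0/1 + 1/1*1/1) = [1/2, 1/1)
  emit 'b', narrow to [3/8, 1/2)
Step 2: interval [3/8, 1/2), width = 1/2 - 3/8 = 1/8
  'd': [3/8 + 1/8*0/1, 3/8 + 1/8*3/8) = [3/8, 27/64)
  'b': [3/8 + 1/8*3/8, 3/8 + 1/8*1/2) = [27/64, 7/16)
  'e': [3/8 + 1/8*1/2, 3/8 + 1/8*1/1) = [7/16, 1/2) <- contains code 115/256
  emit 'e', narrow to [7/16, 1/2)
Step 3: interval [7/16, 1/2), width = 1/2 - 7/16 = 1/16
  'd': [7/16 + 1/16*0/1, 7/16 + 1/16*3/8) = [7/16, 59/128) <- contains code 115/256
  'b': [7/16 + 1/16*3/8, 7/16 + 1/16*1/2) = [59/128, 15/32)
  'e': [7/16 + 1/16*1/2, 7/16 + 1/16*1/1) = [15/32, 1/2)
  emit 'd', narrow to [7/16, 59/128)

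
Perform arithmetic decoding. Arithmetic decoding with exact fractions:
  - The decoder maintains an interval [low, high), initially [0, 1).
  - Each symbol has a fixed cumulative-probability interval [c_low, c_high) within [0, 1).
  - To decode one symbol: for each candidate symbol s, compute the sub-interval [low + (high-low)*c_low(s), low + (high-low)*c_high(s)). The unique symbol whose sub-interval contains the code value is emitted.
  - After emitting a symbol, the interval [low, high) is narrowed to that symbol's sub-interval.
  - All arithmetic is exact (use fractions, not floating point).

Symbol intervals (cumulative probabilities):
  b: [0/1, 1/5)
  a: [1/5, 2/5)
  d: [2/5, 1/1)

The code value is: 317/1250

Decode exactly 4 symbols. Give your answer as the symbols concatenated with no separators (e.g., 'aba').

Step 1: interval [0/1, 1/1), width = 1/1 - 0/1 = 1/1
  'b': [0/1 + 1/1*0/1, 0/1 + 1/1*1/5) = [0/1, 1/5)
  'a': [0/1 + 1/1*1/5, 0/1 + 1/1*2/5) = [1/5, 2/5) <- contains code 317/1250
  'd': [0/1 + 1/1*2/5, 0/1 + 1/1*1/1) = [2/5, 1/1)
  emit 'a', narrow to [1/5, 2/5)
Step 2: interval [1/5, 2/5), width = 2/5 - 1/5 = 1/5
  'b': [1/5 + 1/5*0/1, 1/5 + 1/5*1/5) = [1/5, 6/25)
  'a': [1/5 + 1/5*1/5, 1/5 + 1/5*2/5) = [6/25, 7/25) <- contains code 317/1250
  'd': [1/5 + 1/5*2/5, 1/5 + 1/5*1/1) = [7/25, 2/5)
  emit 'a', narrow to [6/25, 7/25)
Step 3: interval [6/25, 7/25), width = 7/25 - 6/25 = 1/25
  'b': [6/25 + 1/25*0/1, 6/25 + 1/25*1/5) = [6/25, 31/125)
  'a': [6/25 + 1/25*1/5, 6/25 + 1/25*2/5) = [31/125, 32/125) <- contains code 317/1250
  'd': [6/25 + 1/25*2/5, 6/25 + 1/25*1/1) = [32/125, 7/25)
  emit 'a', narrow to [31/125, 32/125)
Step 4: interval [31/125, 32/125), width = 32/125 - 31/125 = 1/125
  'b': [31/125 + 1/125*0/1, 31/125 + 1/125*1/5) = [31/125, 156/625)
  'a': [31/125 + 1/125*1/5, 31/125 + 1/125*2/5) = [156/625, 157/625)
  'd': [31/125 + 1/125*2/5, 31/125 + 1/125*1/1) = [157/625, 32/125) <- contains code 317/1250
  emit 'd', narrow to [157/625, 32/125)

Answer: aaad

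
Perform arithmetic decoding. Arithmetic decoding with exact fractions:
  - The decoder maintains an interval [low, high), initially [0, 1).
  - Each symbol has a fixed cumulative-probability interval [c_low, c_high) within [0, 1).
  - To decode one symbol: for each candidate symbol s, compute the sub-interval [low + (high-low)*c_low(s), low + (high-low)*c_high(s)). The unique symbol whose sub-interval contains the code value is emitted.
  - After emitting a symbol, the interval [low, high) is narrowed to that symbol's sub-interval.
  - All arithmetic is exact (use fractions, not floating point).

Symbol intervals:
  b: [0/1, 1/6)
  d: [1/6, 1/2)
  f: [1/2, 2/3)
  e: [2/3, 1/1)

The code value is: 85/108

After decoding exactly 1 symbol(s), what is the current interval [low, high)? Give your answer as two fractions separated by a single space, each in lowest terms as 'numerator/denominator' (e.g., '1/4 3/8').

Answer: 2/3 1/1

Derivation:
Step 1: interval [0/1, 1/1), width = 1/1 - 0/1 = 1/1
  'b': [0/1 + 1/1*0/1, 0/1 + 1/1*1/6) = [0/1, 1/6)
  'd': [0/1 + 1/1*1/6, 0/1 + 1/1*1/2) = [1/6, 1/2)
  'f': [0/1 + 1/1*1/2, 0/1 + 1/1*2/3) = [1/2, 2/3)
  'e': [0/1 + 1/1*2/3, 0/1 + 1/1*1/1) = [2/3, 1/1) <- contains code 85/108
  emit 'e', narrow to [2/3, 1/1)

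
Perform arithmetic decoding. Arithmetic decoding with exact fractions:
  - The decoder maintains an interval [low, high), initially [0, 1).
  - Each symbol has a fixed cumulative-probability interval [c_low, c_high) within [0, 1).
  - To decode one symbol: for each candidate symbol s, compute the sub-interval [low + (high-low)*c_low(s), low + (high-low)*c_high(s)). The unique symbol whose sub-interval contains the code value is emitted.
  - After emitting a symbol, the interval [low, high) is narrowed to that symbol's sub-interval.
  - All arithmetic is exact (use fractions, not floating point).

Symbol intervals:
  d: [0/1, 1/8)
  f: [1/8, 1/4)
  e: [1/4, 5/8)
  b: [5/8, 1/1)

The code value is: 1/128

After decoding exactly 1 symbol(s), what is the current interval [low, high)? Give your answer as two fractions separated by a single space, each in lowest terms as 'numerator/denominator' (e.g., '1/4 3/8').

Answer: 0/1 1/8

Derivation:
Step 1: interval [0/1, 1/1), width = 1/1 - 0/1 = 1/1
  'd': [0/1 + 1/1*0/1, 0/1 + 1/1*1/8) = [0/1, 1/8) <- contains code 1/128
  'f': [0/1 + 1/1*1/8, 0/1 + 1/1*1/4) = [1/8, 1/4)
  'e': [0/1 + 1/1*1/4, 0/1 + 1/1*5/8) = [1/4, 5/8)
  'b': [0/1 + 1/1*5/8, 0/1 + 1/1*1/1) = [5/8, 1/1)
  emit 'd', narrow to [0/1, 1/8)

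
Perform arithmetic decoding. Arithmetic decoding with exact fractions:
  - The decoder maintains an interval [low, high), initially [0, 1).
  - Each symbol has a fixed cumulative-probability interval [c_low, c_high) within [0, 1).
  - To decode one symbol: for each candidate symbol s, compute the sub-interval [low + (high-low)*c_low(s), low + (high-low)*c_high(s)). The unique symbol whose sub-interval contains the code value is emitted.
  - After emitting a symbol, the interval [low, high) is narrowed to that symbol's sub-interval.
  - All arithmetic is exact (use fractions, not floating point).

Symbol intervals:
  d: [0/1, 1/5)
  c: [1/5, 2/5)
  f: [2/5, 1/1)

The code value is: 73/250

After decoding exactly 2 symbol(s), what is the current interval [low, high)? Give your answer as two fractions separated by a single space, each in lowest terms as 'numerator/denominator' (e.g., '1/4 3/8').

Step 1: interval [0/1, 1/1), width = 1/1 - 0/1 = 1/1
  'd': [0/1 + 1/1*0/1, 0/1 + 1/1*1/5) = [0/1, 1/5)
  'c': [0/1 + 1/1*1/5, 0/1 + 1/1*2/5) = [1/5, 2/5) <- contains code 73/250
  'f': [0/1 + 1/1*2/5, 0/1 + 1/1*1/1) = [2/5, 1/1)
  emit 'c', narrow to [1/5, 2/5)
Step 2: interval [1/5, 2/5), width = 2/5 - 1/5 = 1/5
  'd': [1/5 + 1/5*0/1, 1/5 + 1/5*1/5) = [1/5, 6/25)
  'c': [1/5 + 1/5*1/5, 1/5 + 1/5*2/5) = [6/25, 7/25)
  'f': [1/5 + 1/5*2/5, 1/5 + 1/5*1/1) = [7/25, 2/5) <- contains code 73/250
  emit 'f', narrow to [7/25, 2/5)

Answer: 7/25 2/5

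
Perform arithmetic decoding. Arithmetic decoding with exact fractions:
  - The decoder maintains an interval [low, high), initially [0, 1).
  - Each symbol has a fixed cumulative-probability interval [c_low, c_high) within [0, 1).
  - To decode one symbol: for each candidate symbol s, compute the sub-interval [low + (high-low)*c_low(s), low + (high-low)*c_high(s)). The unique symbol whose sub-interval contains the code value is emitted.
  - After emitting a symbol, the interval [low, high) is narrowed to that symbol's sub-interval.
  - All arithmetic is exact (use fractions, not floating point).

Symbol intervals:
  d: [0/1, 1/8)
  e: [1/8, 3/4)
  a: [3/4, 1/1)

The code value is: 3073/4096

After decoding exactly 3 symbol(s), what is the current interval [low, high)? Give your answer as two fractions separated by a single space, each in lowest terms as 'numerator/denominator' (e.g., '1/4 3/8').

Answer: 3/4 193/256

Derivation:
Step 1: interval [0/1, 1/1), width = 1/1 - 0/1 = 1/1
  'd': [0/1 + 1/1*0/1, 0/1 + 1/1*1/8) = [0/1, 1/8)
  'e': [0/1 + 1/1*1/8, 0/1 + 1/1*3/4) = [1/8, 3/4)
  'a': [0/1 + 1/1*3/4, 0/1 + 1/1*1/1) = [3/4, 1/1) <- contains code 3073/4096
  emit 'a', narrow to [3/4, 1/1)
Step 2: interval [3/4, 1/1), width = 1/1 - 3/4 = 1/4
  'd': [3/4 + 1/4*0/1, 3/4 + 1/4*1/8) = [3/4, 25/32) <- contains code 3073/4096
  'e': [3/4 + 1/4*1/8, 3/4 + 1/4*3/4) = [25/32, 15/16)
  'a': [3/4 + 1/4*3/4, 3/4 + 1/4*1/1) = [15/16, 1/1)
  emit 'd', narrow to [3/4, 25/32)
Step 3: interval [3/4, 25/32), width = 25/32 - 3/4 = 1/32
  'd': [3/4 + 1/32*0/1, 3/4 + 1/32*1/8) = [3/4, 193/256) <- contains code 3073/4096
  'e': [3/4 + 1/32*1/8, 3/4 + 1/32*3/4) = [193/256, 99/128)
  'a': [3/4 + 1/32*3/4, 3/4 + 1/32*1/1) = [99/128, 25/32)
  emit 'd', narrow to [3/4, 193/256)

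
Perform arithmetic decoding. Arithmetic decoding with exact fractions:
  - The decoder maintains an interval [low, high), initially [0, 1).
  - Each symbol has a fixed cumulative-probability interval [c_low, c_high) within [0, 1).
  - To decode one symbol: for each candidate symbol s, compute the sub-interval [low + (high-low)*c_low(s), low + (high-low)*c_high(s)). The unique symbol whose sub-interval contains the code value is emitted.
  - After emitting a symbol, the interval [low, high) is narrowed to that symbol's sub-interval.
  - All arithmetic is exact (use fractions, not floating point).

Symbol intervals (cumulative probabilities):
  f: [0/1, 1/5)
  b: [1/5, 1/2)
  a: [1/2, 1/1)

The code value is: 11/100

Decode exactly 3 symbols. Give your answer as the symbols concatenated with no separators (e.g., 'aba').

Answer: faf

Derivation:
Step 1: interval [0/1, 1/1), width = 1/1 - 0/1 = 1/1
  'f': [0/1 + 1/1*0/1, 0/1 + 1/1*1/5) = [0/1, 1/5) <- contains code 11/100
  'b': [0/1 + 1/1*1/5, 0/1 + 1/1*1/2) = [1/5, 1/2)
  'a': [0/1 + 1/1*1/2, 0/1 + 1/1*1/1) = [1/2, 1/1)
  emit 'f', narrow to [0/1, 1/5)
Step 2: interval [0/1, 1/5), width = 1/5 - 0/1 = 1/5
  'f': [0/1 + 1/5*0/1, 0/1 + 1/5*1/5) = [0/1, 1/25)
  'b': [0/1 + 1/5*1/5, 0/1 + 1/5*1/2) = [1/25, 1/10)
  'a': [0/1 + 1/5*1/2, 0/1 + 1/5*1/1) = [1/10, 1/5) <- contains code 11/100
  emit 'a', narrow to [1/10, 1/5)
Step 3: interval [1/10, 1/5), width = 1/5 - 1/10 = 1/10
  'f': [1/10 + 1/10*0/1, 1/10 + 1/10*1/5) = [1/10, 3/25) <- contains code 11/100
  'b': [1/10 + 1/10*1/5, 1/10 + 1/10*1/2) = [3/25, 3/20)
  'a': [1/10 + 1/10*1/2, 1/10 + 1/10*1/1) = [3/20, 1/5)
  emit 'f', narrow to [1/10, 3/25)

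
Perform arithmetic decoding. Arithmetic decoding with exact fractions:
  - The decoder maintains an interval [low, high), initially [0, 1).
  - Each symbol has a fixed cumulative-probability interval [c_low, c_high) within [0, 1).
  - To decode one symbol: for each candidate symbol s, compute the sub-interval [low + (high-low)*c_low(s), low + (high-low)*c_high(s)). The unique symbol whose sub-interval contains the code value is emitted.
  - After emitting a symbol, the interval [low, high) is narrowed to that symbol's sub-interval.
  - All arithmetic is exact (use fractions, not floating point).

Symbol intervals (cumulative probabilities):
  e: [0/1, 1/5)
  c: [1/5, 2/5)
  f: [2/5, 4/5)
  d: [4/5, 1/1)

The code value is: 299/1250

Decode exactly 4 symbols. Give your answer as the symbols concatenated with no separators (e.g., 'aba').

Answer: cedd

Derivation:
Step 1: interval [0/1, 1/1), width = 1/1 - 0/1 = 1/1
  'e': [0/1 + 1/1*0/1, 0/1 + 1/1*1/5) = [0/1, 1/5)
  'c': [0/1 + 1/1*1/5, 0/1 + 1/1*2/5) = [1/5, 2/5) <- contains code 299/1250
  'f': [0/1 + 1/1*2/5, 0/1 + 1/1*4/5) = [2/5, 4/5)
  'd': [0/1 + 1/1*4/5, 0/1 + 1/1*1/1) = [4/5, 1/1)
  emit 'c', narrow to [1/5, 2/5)
Step 2: interval [1/5, 2/5), width = 2/5 - 1/5 = 1/5
  'e': [1/5 + 1/5*0/1, 1/5 + 1/5*1/5) = [1/5, 6/25) <- contains code 299/1250
  'c': [1/5 + 1/5*1/5, 1/5 + 1/5*2/5) = [6/25, 7/25)
  'f': [1/5 + 1/5*2/5, 1/5 + 1/5*4/5) = [7/25, 9/25)
  'd': [1/5 + 1/5*4/5, 1/5 + 1/5*1/1) = [9/25, 2/5)
  emit 'e', narrow to [1/5, 6/25)
Step 3: interval [1/5, 6/25), width = 6/25 - 1/5 = 1/25
  'e': [1/5 + 1/25*0/1, 1/5 + 1/25*1/5) = [1/5, 26/125)
  'c': [1/5 + 1/25*1/5, 1/5 + 1/25*2/5) = [26/125, 27/125)
  'f': [1/5 + 1/25*2/5, 1/5 + 1/25*4/5) = [27/125, 29/125)
  'd': [1/5 + 1/25*4/5, 1/5 + 1/25*1/1) = [29/125, 6/25) <- contains code 299/1250
  emit 'd', narrow to [29/125, 6/25)
Step 4: interval [29/125, 6/25), width = 6/25 - 29/125 = 1/125
  'e': [29/125 + 1/125*0/1, 29/125 + 1/125*1/5) = [29/125, 146/625)
  'c': [29/125 + 1/125*1/5, 29/125 + 1/125*2/5) = [146/625, 147/625)
  'f': [29/125 + 1/125*2/5, 29/125 + 1/125*4/5) = [147/625, 149/625)
  'd': [29/125 + 1/125*4/5, 29/125 + 1/125*1/1) = [149/625, 6/25) <- contains code 299/1250
  emit 'd', narrow to [149/625, 6/25)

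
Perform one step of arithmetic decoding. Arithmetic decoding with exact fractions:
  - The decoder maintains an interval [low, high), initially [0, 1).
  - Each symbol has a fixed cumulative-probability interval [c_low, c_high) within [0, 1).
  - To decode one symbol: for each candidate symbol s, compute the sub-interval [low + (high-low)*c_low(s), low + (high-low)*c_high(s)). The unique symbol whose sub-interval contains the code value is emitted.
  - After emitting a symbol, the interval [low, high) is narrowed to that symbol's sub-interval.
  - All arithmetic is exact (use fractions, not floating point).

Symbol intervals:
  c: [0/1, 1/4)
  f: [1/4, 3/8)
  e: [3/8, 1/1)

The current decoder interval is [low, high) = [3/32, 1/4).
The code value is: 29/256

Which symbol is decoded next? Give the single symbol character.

Interval width = high − low = 1/4 − 3/32 = 5/32
Scaled code = (code − low) / width = (29/256 − 3/32) / 5/32 = 1/8
  c: [0/1, 1/4) ← scaled code falls here ✓
  f: [1/4, 3/8) 
  e: [3/8, 1/1) 

Answer: c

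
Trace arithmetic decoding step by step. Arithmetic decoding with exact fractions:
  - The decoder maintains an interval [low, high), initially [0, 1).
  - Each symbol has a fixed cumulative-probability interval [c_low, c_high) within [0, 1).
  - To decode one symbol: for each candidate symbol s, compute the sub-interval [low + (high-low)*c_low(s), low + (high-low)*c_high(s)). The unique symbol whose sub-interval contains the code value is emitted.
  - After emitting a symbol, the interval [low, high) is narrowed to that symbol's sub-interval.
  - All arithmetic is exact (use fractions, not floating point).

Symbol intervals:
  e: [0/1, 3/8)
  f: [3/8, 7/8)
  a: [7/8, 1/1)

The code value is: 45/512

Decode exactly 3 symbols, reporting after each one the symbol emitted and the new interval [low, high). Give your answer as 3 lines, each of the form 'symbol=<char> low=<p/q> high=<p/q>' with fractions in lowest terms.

Answer: symbol=e low=0/1 high=3/8
symbol=e low=0/1 high=9/64
symbol=f low=27/512 high=63/512

Derivation:
Step 1: interval [0/1, 1/1), width = 1/1 - 0/1 = 1/1
  'e': [0/1 + 1/1*0/1, 0/1 + 1/1*3/8) = [0/1, 3/8) <- contains code 45/512
  'f': [0/1 + 1/1*3/8, 0/1 + 1/1*7/8) = [3/8, 7/8)
  'a': [0/1 + 1/1*7/8, 0/1 + 1/1*1/1) = [7/8, 1/1)
  emit 'e', narrow to [0/1, 3/8)
Step 2: interval [0/1, 3/8), width = 3/8 - 0/1 = 3/8
  'e': [0/1 + 3/8*0/1, 0/1 + 3/8*3/8) = [0/1, 9/64) <- contains code 45/512
  'f': [0/1 + 3/8*3/8, 0/1 + 3/8*7/8) = [9/64, 21/64)
  'a': [0/1 + 3/8*7/8, 0/1 + 3/8*1/1) = [21/64, 3/8)
  emit 'e', narrow to [0/1, 9/64)
Step 3: interval [0/1, 9/64), width = 9/64 - 0/1 = 9/64
  'e': [0/1 + 9/64*0/1, 0/1 + 9/64*3/8) = [0/1, 27/512)
  'f': [0/1 + 9/64*3/8, 0/1 + 9/64*7/8) = [27/512, 63/512) <- contains code 45/512
  'a': [0/1 + 9/64*7/8, 0/1 + 9/64*1/1) = [63/512, 9/64)
  emit 'f', narrow to [27/512, 63/512)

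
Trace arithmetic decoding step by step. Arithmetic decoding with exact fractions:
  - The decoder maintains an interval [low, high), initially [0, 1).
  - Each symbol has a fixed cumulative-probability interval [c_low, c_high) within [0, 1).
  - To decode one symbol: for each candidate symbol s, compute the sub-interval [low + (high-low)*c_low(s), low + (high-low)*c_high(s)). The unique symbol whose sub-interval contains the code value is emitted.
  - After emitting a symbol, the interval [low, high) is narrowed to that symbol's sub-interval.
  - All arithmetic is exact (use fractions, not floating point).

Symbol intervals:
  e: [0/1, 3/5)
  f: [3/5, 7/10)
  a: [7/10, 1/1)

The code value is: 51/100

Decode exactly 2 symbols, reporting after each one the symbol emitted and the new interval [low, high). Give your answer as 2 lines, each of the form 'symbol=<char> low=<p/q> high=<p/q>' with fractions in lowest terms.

Step 1: interval [0/1, 1/1), width = 1/1 - 0/1 = 1/1
  'e': [0/1 + 1/1*0/1, 0/1 + 1/1*3/5) = [0/1, 3/5) <- contains code 51/100
  'f': [0/1 + 1/1*3/5, 0/1 + 1/1*7/10) = [3/5, 7/10)
  'a': [0/1 + 1/1*7/10, 0/1 + 1/1*1/1) = [7/10, 1/1)
  emit 'e', narrow to [0/1, 3/5)
Step 2: interval [0/1, 3/5), width = 3/5 - 0/1 = 3/5
  'e': [0/1 + 3/5*0/1, 0/1 + 3/5*3/5) = [0/1, 9/25)
  'f': [0/1 + 3/5*3/5, 0/1 + 3/5*7/10) = [9/25, 21/50)
  'a': [0/1 + 3/5*7/10, 0/1 + 3/5*1/1) = [21/50, 3/5) <- contains code 51/100
  emit 'a', narrow to [21/50, 3/5)

Answer: symbol=e low=0/1 high=3/5
symbol=a low=21/50 high=3/5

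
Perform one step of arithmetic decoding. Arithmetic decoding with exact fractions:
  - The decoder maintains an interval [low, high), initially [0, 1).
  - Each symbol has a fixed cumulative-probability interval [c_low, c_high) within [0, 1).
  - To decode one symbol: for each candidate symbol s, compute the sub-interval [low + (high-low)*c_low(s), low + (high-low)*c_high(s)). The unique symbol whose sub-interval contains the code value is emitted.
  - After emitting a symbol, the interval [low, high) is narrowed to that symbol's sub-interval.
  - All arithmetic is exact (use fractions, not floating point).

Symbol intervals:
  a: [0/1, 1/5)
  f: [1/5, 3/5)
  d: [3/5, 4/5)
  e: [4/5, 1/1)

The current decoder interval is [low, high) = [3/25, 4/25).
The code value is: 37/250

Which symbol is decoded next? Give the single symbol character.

Interval width = high − low = 4/25 − 3/25 = 1/25
Scaled code = (code − low) / width = (37/250 − 3/25) / 1/25 = 7/10
  a: [0/1, 1/5) 
  f: [1/5, 3/5) 
  d: [3/5, 4/5) ← scaled code falls here ✓
  e: [4/5, 1/1) 

Answer: d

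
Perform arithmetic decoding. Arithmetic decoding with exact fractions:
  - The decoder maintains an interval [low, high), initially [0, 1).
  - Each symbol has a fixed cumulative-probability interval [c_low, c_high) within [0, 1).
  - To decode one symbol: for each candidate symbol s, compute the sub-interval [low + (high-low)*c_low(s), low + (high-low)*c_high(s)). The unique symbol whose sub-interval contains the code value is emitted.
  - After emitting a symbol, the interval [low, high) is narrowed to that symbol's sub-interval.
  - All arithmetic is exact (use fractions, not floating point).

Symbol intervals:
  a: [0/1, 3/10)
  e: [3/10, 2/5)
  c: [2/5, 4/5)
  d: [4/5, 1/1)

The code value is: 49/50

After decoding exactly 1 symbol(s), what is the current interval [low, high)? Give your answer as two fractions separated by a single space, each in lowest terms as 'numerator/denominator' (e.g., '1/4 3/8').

Step 1: interval [0/1, 1/1), width = 1/1 - 0/1 = 1/1
  'a': [0/1 + 1/1*0/1, 0/1 + 1/1*3/10) = [0/1, 3/10)
  'e': [0/1 + 1/1*3/10, 0/1 + 1/1*2/5) = [3/10, 2/5)
  'c': [0/1 + 1/1*2/5, 0/1 + 1/1*4/5) = [2/5, 4/5)
  'd': [0/1 + 1/1*4/5, 0/1 + 1/1*1/1) = [4/5, 1/1) <- contains code 49/50
  emit 'd', narrow to [4/5, 1/1)

Answer: 4/5 1/1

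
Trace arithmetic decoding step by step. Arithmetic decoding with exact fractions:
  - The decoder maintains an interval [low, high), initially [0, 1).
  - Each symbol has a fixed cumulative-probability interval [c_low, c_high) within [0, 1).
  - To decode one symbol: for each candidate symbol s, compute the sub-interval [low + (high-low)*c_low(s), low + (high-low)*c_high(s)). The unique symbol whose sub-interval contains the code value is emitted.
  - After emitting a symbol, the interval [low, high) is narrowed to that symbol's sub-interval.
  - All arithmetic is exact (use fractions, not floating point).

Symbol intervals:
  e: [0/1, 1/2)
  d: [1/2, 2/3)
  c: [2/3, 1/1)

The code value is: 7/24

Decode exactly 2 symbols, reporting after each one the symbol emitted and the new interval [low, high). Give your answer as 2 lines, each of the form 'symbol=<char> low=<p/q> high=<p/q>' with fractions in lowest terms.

Step 1: interval [0/1, 1/1), width = 1/1 - 0/1 = 1/1
  'e': [0/1 + 1/1*0/1, 0/1 + 1/1*1/2) = [0/1, 1/2) <- contains code 7/24
  'd': [0/1 + 1/1*1/2, 0/1 + 1/1*2/3) = [1/2, 2/3)
  'c': [0/1 + 1/1*2/3, 0/1 + 1/1*1/1) = [2/3, 1/1)
  emit 'e', narrow to [0/1, 1/2)
Step 2: interval [0/1, 1/2), width = 1/2 - 0/1 = 1/2
  'e': [0/1 + 1/2*0/1, 0/1 + 1/2*1/2) = [0/1, 1/4)
  'd': [0/1 + 1/2*1/2, 0/1 + 1/2*2/3) = [1/4, 1/3) <- contains code 7/24
  'c': [0/1 + 1/2*2/3, 0/1 + 1/2*1/1) = [1/3, 1/2)
  emit 'd', narrow to [1/4, 1/3)

Answer: symbol=e low=0/1 high=1/2
symbol=d low=1/4 high=1/3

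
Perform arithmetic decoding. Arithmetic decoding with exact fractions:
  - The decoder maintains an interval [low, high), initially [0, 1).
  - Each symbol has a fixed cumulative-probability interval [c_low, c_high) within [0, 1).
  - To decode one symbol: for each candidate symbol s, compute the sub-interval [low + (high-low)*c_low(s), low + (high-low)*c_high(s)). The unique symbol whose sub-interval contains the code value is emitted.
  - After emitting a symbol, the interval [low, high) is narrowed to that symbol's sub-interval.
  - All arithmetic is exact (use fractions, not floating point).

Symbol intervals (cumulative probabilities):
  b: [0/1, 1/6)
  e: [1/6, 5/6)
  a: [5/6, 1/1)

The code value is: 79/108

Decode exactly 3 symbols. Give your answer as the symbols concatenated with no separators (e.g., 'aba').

Step 1: interval [0/1, 1/1), width = 1/1 - 0/1 = 1/1
  'b': [0/1 + 1/1*0/1, 0/1 + 1/1*1/6) = [0/1, 1/6)
  'e': [0/1 + 1/1*1/6, 0/1 + 1/1*5/6) = [1/6, 5/6) <- contains code 79/108
  'a': [0/1 + 1/1*5/6, 0/1 + 1/1*1/1) = [5/6, 1/1)
  emit 'e', narrow to [1/6, 5/6)
Step 2: interval [1/6, 5/6), width = 5/6 - 1/6 = 2/3
  'b': [1/6 + 2/3*0/1, 1/6 + 2/3*1/6) = [1/6, 5/18)
  'e': [1/6 + 2/3*1/6, 1/6 + 2/3*5/6) = [5/18, 13/18)
  'a': [1/6 + 2/3*5/6, 1/6 + 2/3*1/1) = [13/18, 5/6) <- contains code 79/108
  emit 'a', narrow to [13/18, 5/6)
Step 3: interval [13/18, 5/6), width = 5/6 - 13/18 = 1/9
  'b': [13/18 + 1/9*0/1, 13/18 + 1/9*1/6) = [13/18, 20/27) <- contains code 79/108
  'e': [13/18 + 1/9*1/6, 13/18 + 1/9*5/6) = [20/27, 22/27)
  'a': [13/18 + 1/9*5/6, 13/18 + 1/9*1/1) = [22/27, 5/6)
  emit 'b', narrow to [13/18, 20/27)

Answer: eab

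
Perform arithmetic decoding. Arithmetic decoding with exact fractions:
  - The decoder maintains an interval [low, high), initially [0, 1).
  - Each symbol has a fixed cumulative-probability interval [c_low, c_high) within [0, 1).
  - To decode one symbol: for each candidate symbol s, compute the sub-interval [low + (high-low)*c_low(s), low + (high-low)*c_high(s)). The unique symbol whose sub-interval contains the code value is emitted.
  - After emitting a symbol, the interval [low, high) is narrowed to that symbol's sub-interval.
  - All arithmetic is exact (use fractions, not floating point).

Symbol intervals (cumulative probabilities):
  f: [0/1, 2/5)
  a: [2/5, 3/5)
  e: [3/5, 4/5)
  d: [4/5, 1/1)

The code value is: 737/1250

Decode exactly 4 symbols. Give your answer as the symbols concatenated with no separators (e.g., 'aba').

Answer: adee

Derivation:
Step 1: interval [0/1, 1/1), width = 1/1 - 0/1 = 1/1
  'f': [0/1 + 1/1*0/1, 0/1 + 1/1*2/5) = [0/1, 2/5)
  'a': [0/1 + 1/1*2/5, 0/1 + 1/1*3/5) = [2/5, 3/5) <- contains code 737/1250
  'e': [0/1 + 1/1*3/5, 0/1 + 1/1*4/5) = [3/5, 4/5)
  'd': [0/1 + 1/1*4/5, 0/1 + 1/1*1/1) = [4/5, 1/1)
  emit 'a', narrow to [2/5, 3/5)
Step 2: interval [2/5, 3/5), width = 3/5 - 2/5 = 1/5
  'f': [2/5 + 1/5*0/1, 2/5 + 1/5*2/5) = [2/5, 12/25)
  'a': [2/5 + 1/5*2/5, 2/5 + 1/5*3/5) = [12/25, 13/25)
  'e': [2/5 + 1/5*3/5, 2/5 + 1/5*4/5) = [13/25, 14/25)
  'd': [2/5 + 1/5*4/5, 2/5 + 1/5*1/1) = [14/25, 3/5) <- contains code 737/1250
  emit 'd', narrow to [14/25, 3/5)
Step 3: interval [14/25, 3/5), width = 3/5 - 14/25 = 1/25
  'f': [14/25 + 1/25*0/1, 14/25 + 1/25*2/5) = [14/25, 72/125)
  'a': [14/25 + 1/25*2/5, 14/25 + 1/25*3/5) = [72/125, 73/125)
  'e': [14/25 + 1/25*3/5, 14/25 + 1/25*4/5) = [73/125, 74/125) <- contains code 737/1250
  'd': [14/25 + 1/25*4/5, 14/25 + 1/25*1/1) = [74/125, 3/5)
  emit 'e', narrow to [73/125, 74/125)
Step 4: interval [73/125, 74/125), width = 74/125 - 73/125 = 1/125
  'f': [73/125 + 1/125*0/1, 73/125 + 1/125*2/5) = [73/125, 367/625)
  'a': [73/125 + 1/125*2/5, 73/125 + 1/125*3/5) = [367/625, 368/625)
  'e': [73/125 + 1/125*3/5, 73/125 + 1/125*4/5) = [368/625, 369/625) <- contains code 737/1250
  'd': [73/125 + 1/125*4/5, 73/125 + 1/125*1/1) = [369/625, 74/125)
  emit 'e', narrow to [368/625, 369/625)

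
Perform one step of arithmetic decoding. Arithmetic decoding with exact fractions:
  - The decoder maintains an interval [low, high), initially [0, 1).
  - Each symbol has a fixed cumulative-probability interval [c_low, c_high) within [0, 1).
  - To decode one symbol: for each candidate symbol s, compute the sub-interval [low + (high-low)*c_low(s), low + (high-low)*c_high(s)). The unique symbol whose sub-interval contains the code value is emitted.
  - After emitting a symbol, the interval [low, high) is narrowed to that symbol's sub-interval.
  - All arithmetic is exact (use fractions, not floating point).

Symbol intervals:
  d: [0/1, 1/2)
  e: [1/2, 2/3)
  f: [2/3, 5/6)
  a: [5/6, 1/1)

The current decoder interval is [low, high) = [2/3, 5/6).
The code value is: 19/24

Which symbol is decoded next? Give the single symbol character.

Answer: f

Derivation:
Interval width = high − low = 5/6 − 2/3 = 1/6
Scaled code = (code − low) / width = (19/24 − 2/3) / 1/6 = 3/4
  d: [0/1, 1/2) 
  e: [1/2, 2/3) 
  f: [2/3, 5/6) ← scaled code falls here ✓
  a: [5/6, 1/1) 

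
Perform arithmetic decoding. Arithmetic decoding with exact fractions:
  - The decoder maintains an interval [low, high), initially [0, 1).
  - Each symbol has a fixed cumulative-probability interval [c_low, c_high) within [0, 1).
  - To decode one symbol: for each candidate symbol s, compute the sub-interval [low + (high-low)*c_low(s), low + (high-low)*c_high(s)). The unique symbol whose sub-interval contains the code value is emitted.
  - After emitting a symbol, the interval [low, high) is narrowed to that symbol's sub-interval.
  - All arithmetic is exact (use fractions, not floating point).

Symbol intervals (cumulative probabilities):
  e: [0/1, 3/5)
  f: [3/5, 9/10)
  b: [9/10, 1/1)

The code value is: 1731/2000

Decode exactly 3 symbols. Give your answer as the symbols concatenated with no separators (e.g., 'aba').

Answer: ffb

Derivation:
Step 1: interval [0/1, 1/1), width = 1/1 - 0/1 = 1/1
  'e': [0/1 + 1/1*0/1, 0/1 + 1/1*3/5) = [0/1, 3/5)
  'f': [0/1 + 1/1*3/5, 0/1 + 1/1*9/10) = [3/5, 9/10) <- contains code 1731/2000
  'b': [0/1 + 1/1*9/10, 0/1 + 1/1*1/1) = [9/10, 1/1)
  emit 'f', narrow to [3/5, 9/10)
Step 2: interval [3/5, 9/10), width = 9/10 - 3/5 = 3/10
  'e': [3/5 + 3/10*0/1, 3/5 + 3/10*3/5) = [3/5, 39/50)
  'f': [3/5 + 3/10*3/5, 3/5 + 3/10*9/10) = [39/50, 87/100) <- contains code 1731/2000
  'b': [3/5 + 3/10*9/10, 3/5 + 3/10*1/1) = [87/100, 9/10)
  emit 'f', narrow to [39/50, 87/100)
Step 3: interval [39/50, 87/100), width = 87/100 - 39/50 = 9/100
  'e': [39/50 + 9/100*0/1, 39/50 + 9/100*3/5) = [39/50, 417/500)
  'f': [39/50 + 9/100*3/5, 39/50 + 9/100*9/10) = [417/500, 861/1000)
  'b': [39/50 + 9/100*9/10, 39/50 + 9/100*1/1) = [861/1000, 87/100) <- contains code 1731/2000
  emit 'b', narrow to [861/1000, 87/100)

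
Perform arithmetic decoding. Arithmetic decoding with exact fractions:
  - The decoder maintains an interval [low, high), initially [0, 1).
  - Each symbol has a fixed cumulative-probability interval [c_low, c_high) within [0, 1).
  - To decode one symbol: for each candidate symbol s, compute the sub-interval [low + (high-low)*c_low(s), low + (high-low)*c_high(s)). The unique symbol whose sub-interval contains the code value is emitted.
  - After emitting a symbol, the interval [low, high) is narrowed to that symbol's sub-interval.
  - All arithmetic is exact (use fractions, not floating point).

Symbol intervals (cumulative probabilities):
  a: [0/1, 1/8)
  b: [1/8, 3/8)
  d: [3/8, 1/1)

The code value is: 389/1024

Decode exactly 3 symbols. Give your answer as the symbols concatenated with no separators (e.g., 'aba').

Step 1: interval [0/1, 1/1), width = 1/1 - 0/1 = 1/1
  'a': [0/1 + 1/1*0/1, 0/1 + 1/1*1/8) = [0/1, 1/8)
  'b': [0/1 + 1/1*1/8, 0/1 + 1/1*3/8) = [1/8, 3/8)
  'd': [0/1 + 1/1*3/8, 0/1 + 1/1*1/1) = [3/8, 1/1) <- contains code 389/1024
  emit 'd', narrow to [3/8, 1/1)
Step 2: interval [3/8, 1/1), width = 1/1 - 3/8 = 5/8
  'a': [3/8 + 5/8*0/1, 3/8 + 5/8*1/8) = [3/8, 29/64) <- contains code 389/1024
  'b': [3/8 + 5/8*1/8, 3/8 + 5/8*3/8) = [29/64, 39/64)
  'd': [3/8 + 5/8*3/8, 3/8 + 5/8*1/1) = [39/64, 1/1)
  emit 'a', narrow to [3/8, 29/64)
Step 3: interval [3/8, 29/64), width = 29/64 - 3/8 = 5/64
  'a': [3/8 + 5/64*0/1, 3/8 + 5/64*1/8) = [3/8, 197/512) <- contains code 389/1024
  'b': [3/8 + 5/64*1/8, 3/8 + 5/64*3/8) = [197/512, 207/512)
  'd': [3/8 + 5/64*3/8, 3/8 + 5/64*1/1) = [207/512, 29/64)
  emit 'a', narrow to [3/8, 197/512)

Answer: daa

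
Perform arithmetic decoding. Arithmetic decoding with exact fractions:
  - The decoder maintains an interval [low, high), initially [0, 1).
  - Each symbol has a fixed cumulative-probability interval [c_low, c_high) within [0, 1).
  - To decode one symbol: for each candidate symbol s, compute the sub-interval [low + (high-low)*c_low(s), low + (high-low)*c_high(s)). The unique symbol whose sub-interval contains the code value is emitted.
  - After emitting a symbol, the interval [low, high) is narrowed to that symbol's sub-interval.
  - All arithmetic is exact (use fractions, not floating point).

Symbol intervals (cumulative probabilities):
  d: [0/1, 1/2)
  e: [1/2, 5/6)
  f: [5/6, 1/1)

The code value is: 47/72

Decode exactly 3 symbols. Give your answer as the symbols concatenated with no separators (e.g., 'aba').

Answer: edf

Derivation:
Step 1: interval [0/1, 1/1), width = 1/1 - 0/1 = 1/1
  'd': [0/1 + 1/1*0/1, 0/1 + 1/1*1/2) = [0/1, 1/2)
  'e': [0/1 + 1/1*1/2, 0/1 + 1/1*5/6) = [1/2, 5/6) <- contains code 47/72
  'f': [0/1 + 1/1*5/6, 0/1 + 1/1*1/1) = [5/6, 1/1)
  emit 'e', narrow to [1/2, 5/6)
Step 2: interval [1/2, 5/6), width = 5/6 - 1/2 = 1/3
  'd': [1/2 + 1/3*0/1, 1/2 + 1/3*1/2) = [1/2, 2/3) <- contains code 47/72
  'e': [1/2 + 1/3*1/2, 1/2 + 1/3*5/6) = [2/3, 7/9)
  'f': [1/2 + 1/3*5/6, 1/2 + 1/3*1/1) = [7/9, 5/6)
  emit 'd', narrow to [1/2, 2/3)
Step 3: interval [1/2, 2/3), width = 2/3 - 1/2 = 1/6
  'd': [1/2 + 1/6*0/1, 1/2 + 1/6*1/2) = [1/2, 7/12)
  'e': [1/2 + 1/6*1/2, 1/2 + 1/6*5/6) = [7/12, 23/36)
  'f': [1/2 + 1/6*5/6, 1/2 + 1/6*1/1) = [23/36, 2/3) <- contains code 47/72
  emit 'f', narrow to [23/36, 2/3)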